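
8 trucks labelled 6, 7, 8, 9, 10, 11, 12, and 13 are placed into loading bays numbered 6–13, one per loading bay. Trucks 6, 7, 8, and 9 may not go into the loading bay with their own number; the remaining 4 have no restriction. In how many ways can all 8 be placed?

24024

Let Aᵢ (for 6 ≤ i ≤ 9) be the placements that put truck i in its forbidden loading bay. Any j of these fix j positions, leaving (8−j)! ways to fill the rest, and there are C(4,j) ways to pick which j.
By inclusion–exclusion, the number of valid placements is Σ_{j=0}^{4} (−1)^j C(4,j)·(8−j)!.
Computing: 40320 − 20160 + 4320 − 480 + 24 = 24024.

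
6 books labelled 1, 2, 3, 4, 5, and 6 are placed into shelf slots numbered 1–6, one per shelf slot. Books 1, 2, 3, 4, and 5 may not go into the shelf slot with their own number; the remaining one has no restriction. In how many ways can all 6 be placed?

Let Aᵢ (for 1 ≤ i ≤ 5) be the placements that put book i in its forbidden shelf slot. Any j of these fix j positions, leaving (6−j)! ways to fill the rest, and there are C(5,j) ways to pick which j.
By inclusion–exclusion, the number of valid placements is Σ_{j=0}^{5} (−1)^j C(5,j)·(6−j)!.
Computing: 720 − 600 + 240 − 60 + 10 − 1 = 309.

309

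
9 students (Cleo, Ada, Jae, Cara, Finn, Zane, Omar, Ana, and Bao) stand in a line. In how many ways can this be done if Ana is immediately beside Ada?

Treat {Ana, Ada} as a single unit. There are 8 units to order, and the pair itself can be ordered 2 ways.
So the count is 2·(8)! = 80640.

80640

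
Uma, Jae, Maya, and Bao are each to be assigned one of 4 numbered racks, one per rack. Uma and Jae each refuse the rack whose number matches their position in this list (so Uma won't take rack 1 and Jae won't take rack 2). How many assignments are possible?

14

Let Aᵢ (for i ∈ {1, 2}) be the placements that put person i in their forbidden rack. Any j of these fix j positions, leaving (4−j)! ways to fill the rest, and there are C(2,j) ways to pick which j.
By inclusion–exclusion, the number of valid placements is Σ_{j=0}^{2} (−1)^j C(2,j)·(4−j)!.
Computing: 24 − 12 + 2 = 14.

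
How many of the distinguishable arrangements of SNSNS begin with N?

4

Fix N in the first position and arrange the remaining 4 letters.
Those 4 letters have S appearing 3 times, giving (4)!/(3!) = 4.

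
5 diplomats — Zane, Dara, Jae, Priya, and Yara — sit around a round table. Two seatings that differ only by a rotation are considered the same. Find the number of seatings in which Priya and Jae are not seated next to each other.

12

Without the restriction there are (4)! = 24 seatings.
Seatings with Priya beside Jae: treat them as a block with 2 internal orders, giving 2 × (3)! = 12.
Subtracting, 24 − 12 = 12.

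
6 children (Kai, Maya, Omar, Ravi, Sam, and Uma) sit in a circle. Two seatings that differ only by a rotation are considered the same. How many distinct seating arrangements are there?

Fix one person's seat to break rotational symmetry; the remaining 5 people can be arranged in (5)! = 120 ways.

120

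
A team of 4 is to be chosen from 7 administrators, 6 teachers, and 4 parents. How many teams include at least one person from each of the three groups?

Total 4-person selections from all 17: C(17,4) = 2380.
Selections missing a whole group: no administrators → C(10,4) = 210; no teachers → C(11,4) = 330; no parents → C(13,4) = 715.
Add back selections omitting two groups (i.e. drawn from a single group): C(7,4) + C(6,4) + C(4,4) = 51.
By inclusion–exclusion: 2380 − 1255 + 51 = 1176.

1176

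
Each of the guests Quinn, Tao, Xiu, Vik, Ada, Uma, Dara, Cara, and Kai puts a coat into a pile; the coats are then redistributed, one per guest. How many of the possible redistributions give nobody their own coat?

133496

Count assignments avoiding every fixed point. For any j of the 9 guests fixed to their own coat, the other 9−j can be arranged in (9−j)! ways.
By inclusion–exclusion this is Σ_{j=0}^{9} (−1)^j C(9,j)·(9−j)!.
Computing: 362880 − 362880 + 181440 − 60480 + 15120 − 3024 + 504 − 72 + 9 − 1 = 133496.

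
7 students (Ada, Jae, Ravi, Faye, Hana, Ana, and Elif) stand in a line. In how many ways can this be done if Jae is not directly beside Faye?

3600

There are 7! = 5040 arrangements in all. If Jae and Faye are adjacent, merging them into one block gives 2·(6)! = 1440 arrangements.
Complementary counting: 5040 − 1440 = 3600.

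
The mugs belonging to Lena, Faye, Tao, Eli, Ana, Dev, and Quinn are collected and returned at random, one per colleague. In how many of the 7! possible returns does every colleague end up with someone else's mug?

Let Aᵢ be the assignments in which colleague i gets their own mug. We want the size of the complement of A₁∪…∪A_7.
By inclusion–exclusion this is Σ_{j=0}^{7} (−1)^j C(7,j)·(7−j)!.
Computing: 5040 − 5040 + 2520 − 840 + 210 − 42 + 7 − 1 = 1854.

1854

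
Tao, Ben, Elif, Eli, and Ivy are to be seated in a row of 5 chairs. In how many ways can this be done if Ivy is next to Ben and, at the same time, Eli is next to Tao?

Treat {Ivy,Ben} as one block (2 orders) and {Eli,Tao} as another (2 orders).
That leaves 3 units to arrange: 2 × 2 × 3! = 4 × 6 = 24.

24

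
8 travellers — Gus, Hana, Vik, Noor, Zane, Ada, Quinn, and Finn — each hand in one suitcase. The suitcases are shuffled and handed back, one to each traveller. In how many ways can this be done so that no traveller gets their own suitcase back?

This is the derangement count D_8: permutations of 8 items with no fixed point.
By inclusion–exclusion this is Σ_{j=0}^{8} (−1)^j C(8,j)·(8−j)!.
Computing: 40320 − 40320 + 20160 − 6720 + 1680 − 336 + 56 − 8 + 1 = 14833.

14833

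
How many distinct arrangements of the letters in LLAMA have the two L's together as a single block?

Treat the 2 copies of L as a single block. The multiset to arrange is then {LL, A, A, M}, 4 items in all.
That gives (4)!/(2!) = 12 arrangements.

12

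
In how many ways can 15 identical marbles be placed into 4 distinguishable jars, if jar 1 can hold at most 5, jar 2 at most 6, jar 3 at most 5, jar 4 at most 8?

169

By stars and bars, unrestricted non-negative solutions to x_1+…+x_4 = 15 number C(15+3,3) = 816.
Subtract solutions that violate a single cap (substitute x_i' = x_i − (cap_i+1)): x_1 ≥ 6 gives C(12,3) = 220; x_2 ≥ 7 gives C(11,3) = 165; x_3 ≥ 6 gives C(12,3) = 220; x_4 ≥ 9 gives C(9,3) = 84. Together 689.
Add back pairs where two caps are both exceeded: 10 + 20 + 1 + 10 + 0 + 1 = 42.
By inclusion–exclusion the count is 816 − 689 + 42 = 169.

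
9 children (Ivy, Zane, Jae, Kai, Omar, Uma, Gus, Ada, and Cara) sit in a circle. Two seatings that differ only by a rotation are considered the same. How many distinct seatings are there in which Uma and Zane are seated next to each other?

10080

Treat {Uma, Zane} as one unit (2 internal orders) and seat the resulting 8 units around the table: (7)! circular arrangements.
So 2 × (7)! = 2 × 5040 = 10080.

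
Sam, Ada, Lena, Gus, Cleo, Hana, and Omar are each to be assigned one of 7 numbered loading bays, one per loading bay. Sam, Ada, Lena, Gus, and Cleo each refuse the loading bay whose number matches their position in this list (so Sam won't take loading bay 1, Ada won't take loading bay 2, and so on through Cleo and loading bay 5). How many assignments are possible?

Let Aᵢ (for 1 ≤ i ≤ 5) be the placements that put person i in their forbidden loading bay. Any j of these fix j positions, leaving (7−j)! ways to fill the rest, and there are C(5,j) ways to pick which j.
By inclusion–exclusion, the number of valid placements is Σ_{j=0}^{5} (−1)^j C(5,j)·(7−j)!.
Computing: 5040 − 3600 + 1200 − 240 + 30 − 2 = 2428.

2428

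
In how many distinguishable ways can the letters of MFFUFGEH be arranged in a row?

MFFUFGEH has 8 letters with F appearing 3 times.
Dividing 8! = 40320 by 3! = 6 for the repeated letters gives 6720.

6720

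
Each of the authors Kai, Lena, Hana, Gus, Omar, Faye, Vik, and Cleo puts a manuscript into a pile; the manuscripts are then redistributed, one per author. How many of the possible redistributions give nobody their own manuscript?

Let Aᵢ be the assignments in which author i gets their own manuscript. We want the size of the complement of A₁∪…∪A_8.
By inclusion–exclusion this is Σ_{j=0}^{8} (−1)^j C(8,j)·(8−j)!.
Computing: 40320 − 40320 + 20160 − 6720 + 1680 − 336 + 56 − 8 + 1 = 14833.

14833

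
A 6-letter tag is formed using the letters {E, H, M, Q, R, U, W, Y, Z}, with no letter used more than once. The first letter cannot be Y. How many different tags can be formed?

53760

The first letter has 9−1 = 8 choices (anything except Y).
The remaining 5 letters are filled from the other 8 symbols without repetition: 8 × 7 × 6 × 5 × 4 = 6720.
Total: 8 × 6720 = 53760.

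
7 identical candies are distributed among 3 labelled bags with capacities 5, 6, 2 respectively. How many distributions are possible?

17

Ignoring the caps, the number of non-negative solutions to x_1+…+x_3 = 7 is C(9,2) = 36.
Subtract solutions that violate a single cap (substitute x_i' = x_i − (cap_i+1)): x_1 ≥ 6 gives C(3,2) = 3; x_2 ≥ 7 gives C(2,2) = 1; x_3 ≥ 3 gives C(6,2) = 15. Together 19.
No two caps can be exceeded simultaneously, so the pair terms are all 0.
By inclusion–exclusion the count is 36 − 19 + 0 = 17.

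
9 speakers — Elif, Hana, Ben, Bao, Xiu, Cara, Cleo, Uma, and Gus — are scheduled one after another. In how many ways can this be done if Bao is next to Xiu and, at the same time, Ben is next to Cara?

Treat {Bao,Xiu} as one block (2 orders) and {Ben,Cara} as another (2 orders).
That leaves 7 units to arrange: 2 × 2 × 7! = 4 × 5040 = 20160.

20160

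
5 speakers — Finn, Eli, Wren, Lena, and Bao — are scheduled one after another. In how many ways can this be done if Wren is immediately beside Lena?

48

Glue Wren and Lena into one block (2 internal orders), leaving 4 units to arrange in a row.
That gives 2 × 4! = 2 × 24 = 48.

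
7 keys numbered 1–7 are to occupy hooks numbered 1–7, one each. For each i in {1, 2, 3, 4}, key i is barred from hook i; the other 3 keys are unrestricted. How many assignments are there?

Let Aᵢ (for 1 ≤ i ≤ 4) be the placements that put key i in its forbidden hook. Any j of these fix j positions, leaving (7−j)! ways to fill the rest, and there are C(4,j) ways to pick which j.
By inclusion–exclusion, the number of valid placements is Σ_{j=0}^{4} (−1)^j C(4,j)·(7−j)!.
Computing: 5040 − 2880 + 720 − 96 + 6 = 2790.

2790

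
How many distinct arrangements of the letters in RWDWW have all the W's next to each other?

6

Treat the 3 copies of W as a single block. The multiset to arrange is then {WWW, D, R}, 3 items in all.
All 3 items are distinct, so there are (3)! = 6 arrangements.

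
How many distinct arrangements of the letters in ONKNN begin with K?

4

With the first slot taken by K, it remains to arrange the other 4 letters (ONNN).
Those 4 letters have N appearing 3 times, giving (4)!/(3!) = 4.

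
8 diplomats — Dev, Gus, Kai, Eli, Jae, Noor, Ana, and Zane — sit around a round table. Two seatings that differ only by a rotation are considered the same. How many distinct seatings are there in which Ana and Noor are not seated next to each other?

All circular seatings of 8 people number (7)! = 5040.
Seatings with Ana beside Noor: treat them as a block with 2 internal orders, giving 2 × (6)! = 1440.
Subtracting, 5040 − 1440 = 3600.

3600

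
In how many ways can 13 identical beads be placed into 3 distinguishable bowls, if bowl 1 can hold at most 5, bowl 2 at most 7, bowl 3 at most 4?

10

Ignoring the caps, the number of non-negative solutions to x_1+…+x_3 = 13 is C(15,2) = 105.
Subtract solutions that violate a single cap (substitute x_i' = x_i − (cap_i+1)): x_1 ≥ 6 gives C(9,2) = 36; x_2 ≥ 8 gives C(7,2) = 21; x_3 ≥ 5 gives C(10,2) = 45. Together 102.
Add back pairs where two caps are both exceeded: 0 + 6 + 1 = 7.
By inclusion–exclusion the count is 105 − 102 + 7 = 10.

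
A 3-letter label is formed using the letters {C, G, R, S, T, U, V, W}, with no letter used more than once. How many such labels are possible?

Choose and order 3 of the 8 symbols: the first letter has 8 options, the next 7, then 6.
That product is 8 × 7 × 6 = 336.

336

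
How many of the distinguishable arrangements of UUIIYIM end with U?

With the last slot taken by U, it remains to arrange the other 6 letters (UIIYIM).
Those 6 letters have I appearing 3 times, giving (6)!/(3!) = 120.

120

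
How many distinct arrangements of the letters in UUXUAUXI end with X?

Fix X in the last position and arrange the remaining 7 letters.
Those 7 letters have U appearing 4 times, giving (7)!/(4!) = 210.

210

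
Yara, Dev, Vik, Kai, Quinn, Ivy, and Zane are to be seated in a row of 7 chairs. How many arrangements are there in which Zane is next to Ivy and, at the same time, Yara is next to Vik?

Treat {Zane,Ivy} as one block (2 orders) and {Yara,Vik} as another (2 orders).
That leaves 5 units to arrange: 2 × 2 × 5! = 4 × 120 = 480.

480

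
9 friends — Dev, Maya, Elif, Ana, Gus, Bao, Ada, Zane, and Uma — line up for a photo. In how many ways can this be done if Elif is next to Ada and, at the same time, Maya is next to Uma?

20160

Treat {Elif,Ada} as one block (2 orders) and {Maya,Uma} as another (2 orders).
That leaves 7 units to arrange: 2 × 2 × 7! = 4 × 5040 = 20160.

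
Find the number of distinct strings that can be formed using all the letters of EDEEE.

Letter multiplicities in EDEEE: D×1, E×4.
So there are 5! / (4!) = 5 distinguishable arrangements.

5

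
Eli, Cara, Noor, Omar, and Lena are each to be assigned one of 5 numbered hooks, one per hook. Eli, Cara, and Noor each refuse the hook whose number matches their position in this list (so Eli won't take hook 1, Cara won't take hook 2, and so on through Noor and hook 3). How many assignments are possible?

64

Let Aᵢ (for i ∈ {1, 2, 3}) be the placements that put person i in their forbidden hook. Any j of these fix j positions, leaving (5−j)! ways to fill the rest, and there are C(3,j) ways to pick which j.
By inclusion–exclusion, the number of valid placements is Σ_{j=0}^{3} (−1)^j C(3,j)·(5−j)!.
Computing: 120 − 72 + 18 − 2 = 64.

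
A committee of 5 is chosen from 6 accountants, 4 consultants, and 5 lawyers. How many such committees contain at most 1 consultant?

1782

Split by how many consultants are chosen (0 through 1).
Sum: C(4,0)·C(11,5) + C(4,1)·C(11,4) = 462 + 1320 = 1782.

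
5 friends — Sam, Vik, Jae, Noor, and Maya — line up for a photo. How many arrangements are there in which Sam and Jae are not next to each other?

Of the 5! = 120 arrangements, those with Sam and Jae adjacent number 2 × 4! = 48 (treat the pair as a block with 2 internal orders).
So 120 − 48 = 72 arrangements keep them apart.

72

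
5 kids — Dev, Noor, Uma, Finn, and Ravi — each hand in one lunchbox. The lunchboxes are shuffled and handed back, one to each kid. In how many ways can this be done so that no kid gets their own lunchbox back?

Count assignments avoiding every fixed point. For any j of the 5 kids fixed to their own lunchbox, the other 5−j can be arranged in (5−j)! ways.
By inclusion–exclusion this is Σ_{j=0}^{5} (−1)^j C(5,j)·(5−j)!.
Computing: 120 − 120 + 60 − 20 + 5 − 1 = 44.

44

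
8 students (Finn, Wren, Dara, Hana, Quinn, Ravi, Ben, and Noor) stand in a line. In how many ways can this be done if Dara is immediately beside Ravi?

Place the 6 others and the Dara-Ravi pair as 7 objects in a line; the pair has 2 internal arrangements.
That gives 2 × 7! = 2 × 5040 = 10080.

10080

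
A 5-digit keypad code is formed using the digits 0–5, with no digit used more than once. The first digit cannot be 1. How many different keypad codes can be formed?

The first digit has 6−1 = 5 choices (anything except 1).
The remaining 4 digits are filled from the other 5 symbols without repetition: 5 × 4 × 3 × 2 = 120.
Total: 5 × 120 = 600.

600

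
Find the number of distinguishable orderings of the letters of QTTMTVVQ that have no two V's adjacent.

There are 8!/(3!·2!·2!) = 1680 arrangements of QTTMTVVQ in total.
Arrangements with the V's together: treat VV as one letter, giving (7)!/(3!·2!) = 420.
Subtracting, 1680 − 420 = 1260 arrangements keep the V's apart.

1260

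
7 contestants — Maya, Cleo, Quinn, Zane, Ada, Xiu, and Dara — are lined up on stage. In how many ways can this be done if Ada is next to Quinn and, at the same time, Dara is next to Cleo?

480

Treat {Ada,Quinn} as one block (2 orders) and {Dara,Cleo} as another (2 orders).
That leaves 5 units to arrange: 2 × 2 × 5! = 4 × 120 = 480.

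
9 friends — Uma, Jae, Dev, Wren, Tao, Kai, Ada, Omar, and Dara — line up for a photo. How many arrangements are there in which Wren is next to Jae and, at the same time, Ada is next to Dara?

20160

Treat {Wren,Jae} as one block (2 orders) and {Ada,Dara} as another (2 orders).
That leaves 7 units to arrange: 2 × 2 × 7! = 4 × 5040 = 20160.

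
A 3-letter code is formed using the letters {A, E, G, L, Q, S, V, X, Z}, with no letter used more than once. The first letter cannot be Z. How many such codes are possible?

448

The first letter has 9−1 = 8 choices (anything except Z).
The remaining 2 letters are filled from the other 8 symbols without repetition: 8 × 7 = 56.
Total: 8 × 56 = 448.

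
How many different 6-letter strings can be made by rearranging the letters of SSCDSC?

Letter multiplicities in SSCDSC: C×2, D×1, S×3.
Dividing 6! = 720 by 3!·2! = 12 for the repeated letters gives 60.

60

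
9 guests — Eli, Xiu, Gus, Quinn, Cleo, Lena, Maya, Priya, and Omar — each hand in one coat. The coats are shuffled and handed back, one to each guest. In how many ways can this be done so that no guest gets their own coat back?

133496

Count assignments avoiding every fixed point. For any j of the 9 guests fixed to their own coat, the other 9−j can be arranged in (9−j)! ways.
By inclusion–exclusion this is Σ_{j=0}^{9} (−1)^j C(9,j)·(9−j)!.
Computing: 362880 − 362880 + 181440 − 60480 + 15120 − 3024 + 504 − 72 + 9 − 1 = 133496.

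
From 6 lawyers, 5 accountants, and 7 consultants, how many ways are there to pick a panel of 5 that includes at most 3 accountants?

8502

Split by how many accountants are chosen (0 through 3).
Sum: C(5,0)·C(13,5) + C(5,1)·C(13,4) + C(5,2)·C(13,3) + C(5,3)·C(13,2) = 1287 + 3575 + 2860 + 780 = 8502.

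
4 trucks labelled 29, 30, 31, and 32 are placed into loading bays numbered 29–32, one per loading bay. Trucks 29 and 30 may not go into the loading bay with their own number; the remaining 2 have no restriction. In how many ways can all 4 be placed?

Let Aᵢ (for i ∈ {29, 30}) be the placements that put truck i in its forbidden loading bay. Any j of these fix j positions, leaving (4−j)! ways to fill the rest, and there are C(2,j) ways to pick which j.
By inclusion–exclusion, the number of valid placements is Σ_{j=0}^{2} (−1)^j C(2,j)·(4−j)!.
Computing: 24 − 12 + 2 = 14.

14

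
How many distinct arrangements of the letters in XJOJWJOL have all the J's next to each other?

Treat the 3 copies of J as a single block. The multiset to arrange is then {JJJ, L, O, O, W, X}, 6 items in all.
That gives (6)!/(2!) = 360 arrangements.

360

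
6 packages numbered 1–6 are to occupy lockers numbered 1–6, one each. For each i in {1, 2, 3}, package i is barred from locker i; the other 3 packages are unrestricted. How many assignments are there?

Let Aᵢ (for i ∈ {1, 2, 3}) be the placements that put package i in its forbidden locker. Any j of these fix j positions, leaving (6−j)! ways to fill the rest, and there are C(3,j) ways to pick which j.
By inclusion–exclusion, the number of valid placements is Σ_{j=0}^{3} (−1)^j C(3,j)·(6−j)!.
Computing: 720 − 360 + 72 − 6 = 426.

426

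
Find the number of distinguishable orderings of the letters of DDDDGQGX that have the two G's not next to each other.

630

Total arrangements of DDDDGQGX: 8!/(4!·2!) = 840.
If the two G's are adjacent, glue them into one block, leaving 7 items to arrange: (7)!/(4!) = 210 ways.
Hence 840 − 210 = 630.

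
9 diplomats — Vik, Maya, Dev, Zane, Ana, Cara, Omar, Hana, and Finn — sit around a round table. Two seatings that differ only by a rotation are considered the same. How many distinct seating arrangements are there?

Seat Vik anywhere (absorbing the rotational symmetry), then permute the other 8: (8)! = 40320.

40320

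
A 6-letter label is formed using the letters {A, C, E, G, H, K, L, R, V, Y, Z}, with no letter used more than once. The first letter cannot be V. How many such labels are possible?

The first letter has 11−1 = 10 choices (anything except V).
The remaining 5 letters are filled from the other 10 symbols without repetition: 10 × 9 × 8 × 7 × 6 = 30240.
Total: 10 × 30240 = 302400.

302400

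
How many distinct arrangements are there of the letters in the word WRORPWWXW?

WRORPWWXW has 9 letters with R appearing twice and W appearing 4 times.
The number of distinct arrangements is 9!/(4!·2!) = 362880/48 = 7560.

7560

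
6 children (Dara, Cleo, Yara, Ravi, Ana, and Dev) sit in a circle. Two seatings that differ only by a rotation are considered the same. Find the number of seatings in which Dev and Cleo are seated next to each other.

Treat {Dev, Cleo} as one unit (2 internal orders) and seat the resulting 5 units around the table: (4)! circular arrangements.
So 2 × (4)! = 2 × 24 = 48.

48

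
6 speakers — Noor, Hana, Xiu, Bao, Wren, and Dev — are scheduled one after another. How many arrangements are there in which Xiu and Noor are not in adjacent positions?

480

There are 6! = 720 arrangements in all. If Xiu and Noor are adjacent, merging them into one block gives 2·(5)! = 240 arrangements.
So 720 − 240 = 480 arrangements keep them apart.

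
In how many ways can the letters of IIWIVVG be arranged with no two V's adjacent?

300

Total arrangements of IIWIVVG: 7!/(3!·2!) = 420.
If the two V's are adjacent, glue them into one block, leaving 6 items to arrange: (6)!/(3!) = 120 ways.
Subtracting, 420 − 120 = 300 arrangements keep the V's apart.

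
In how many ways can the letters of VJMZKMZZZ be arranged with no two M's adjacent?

Total arrangements of VJMZKMZZZ: 9!/(4!·2!) = 7560.
Arrangements with the M's together: treat MM as one letter, giving (8)!/(4!) = 1680.
Hence 7560 − 1680 = 5880.

5880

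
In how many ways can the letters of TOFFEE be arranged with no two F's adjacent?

There are 6!/(2!·2!) = 180 arrangements of TOFFEE in total.
Arrangements with the F's together: treat FF as one letter, giving (5)!/(2!) = 60.
Hence 180 − 60 = 120.

120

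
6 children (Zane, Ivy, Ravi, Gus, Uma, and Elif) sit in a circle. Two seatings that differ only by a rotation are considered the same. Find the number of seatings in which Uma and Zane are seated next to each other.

48

Glue Uma and Zane into a block (2 internal orders). Seating 5 units around a circle gives (4)! arrangements.
So 2 × (4)! = 2 × 24 = 48.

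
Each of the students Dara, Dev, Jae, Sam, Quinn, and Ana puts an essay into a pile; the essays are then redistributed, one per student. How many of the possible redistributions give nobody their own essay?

265

This is the derangement count D_6: permutations of 6 items with no fixed point.
By inclusion–exclusion this is Σ_{j=0}^{6} (−1)^j C(6,j)·(6−j)!.
Computing: 720 − 720 + 360 − 120 + 30 − 6 + 1 = 265.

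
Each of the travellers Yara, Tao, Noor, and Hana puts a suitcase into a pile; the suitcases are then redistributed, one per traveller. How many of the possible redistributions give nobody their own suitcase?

Count assignments avoiding every fixed point. For any j of the 4 travellers fixed to their own suitcase, the other 4−j can be arranged in (4−j)! ways.
By inclusion–exclusion this is Σ_{j=0}^{4} (−1)^j C(4,j)·(4−j)!.
Computing: 24 − 24 + 12 − 4 + 1 = 9.

9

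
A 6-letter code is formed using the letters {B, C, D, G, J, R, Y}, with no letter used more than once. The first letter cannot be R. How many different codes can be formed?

The first letter has 7−1 = 6 choices (anything except R).
The remaining 5 letters are filled from the other 6 symbols without repetition: 6 × 5 × 4 × 3 × 2 = 720.
Total: 6 × 720 = 4320.

4320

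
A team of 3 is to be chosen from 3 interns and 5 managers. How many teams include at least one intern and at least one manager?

45

With no constraint there are C(8,3) = 56 possible selections.
Subtract selections that omit an entire group: no interns → C(5,3) = 10; no managers → C(3,3) = 1.
Both groups omitted at once is impossible, so 56 − 11 = 45.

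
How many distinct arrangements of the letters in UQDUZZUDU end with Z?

Fix Z in the last position and arrange the remaining 8 letters.
Those 8 letters have D appearing twice and U appearing 4 times, giving (8)!/(4!·2!) = 840.

840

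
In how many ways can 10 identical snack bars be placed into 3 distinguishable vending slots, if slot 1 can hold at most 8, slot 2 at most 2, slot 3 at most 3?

By stars and bars, unrestricted non-negative solutions to x_1+…+x_3 = 10 number C(10+2,2) = 66.
Subtract solutions that violate a single cap (substitute x_i' = x_i − (cap_i+1)): x_1 ≥ 9 gives C(3,2) = 3; x_2 ≥ 3 gives C(9,2) = 36; x_3 ≥ 4 gives C(8,2) = 28. Together 67.
Add back pairs where two caps are both exceeded: 0 + 0 + 10 = 10.
By inclusion–exclusion the count is 66 − 67 + 10 = 9.

9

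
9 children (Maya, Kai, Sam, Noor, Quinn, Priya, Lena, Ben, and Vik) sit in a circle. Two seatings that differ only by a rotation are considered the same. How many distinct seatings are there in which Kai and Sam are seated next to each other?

Glue Kai and Sam into a block (2 internal orders). Seating 8 units around a circle gives (7)! arrangements.
So 2 × (7)! = 2 × 5040 = 10080.

10080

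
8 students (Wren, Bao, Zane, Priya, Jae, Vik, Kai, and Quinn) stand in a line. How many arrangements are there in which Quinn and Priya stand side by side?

Treat {Quinn, Priya} as a single unit. There are 7 units to order, and the pair itself can be ordered 2 ways.
That gives 2 × 7! = 2 × 5040 = 10080.

10080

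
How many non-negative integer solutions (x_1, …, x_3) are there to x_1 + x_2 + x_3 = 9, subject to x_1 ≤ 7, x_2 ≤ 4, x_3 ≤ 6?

31

By stars and bars, unrestricted non-negative solutions to x_1+…+x_3 = 9 number C(9+2,2) = 55.
Subtract solutions that violate a single cap (substitute x_i' = x_i − (cap_i+1)): x_1 ≥ 8 gives C(3,2) = 3; x_2 ≥ 5 gives C(6,2) = 15; x_3 ≥ 7 gives C(4,2) = 6. Together 24.
No two caps can be exceeded simultaneously, so the pair terms are all 0.
By inclusion–exclusion the count is 55 − 24 + 0 = 31.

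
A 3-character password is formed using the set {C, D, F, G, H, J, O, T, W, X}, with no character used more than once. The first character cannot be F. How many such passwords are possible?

648

The first character has 10−1 = 9 choices (anything except F).
The remaining 2 characters are filled from the other 9 symbols without repetition: 9 × 8 = 72.
Total: 9 × 72 = 648.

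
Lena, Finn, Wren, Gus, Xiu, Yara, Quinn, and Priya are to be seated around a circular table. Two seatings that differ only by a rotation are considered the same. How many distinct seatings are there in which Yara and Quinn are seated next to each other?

1440

Glue Yara and Quinn into a block (2 internal orders). Seating 7 units around a circle gives (6)! arrangements.
So 2 × (6)! = 2 × 720 = 1440.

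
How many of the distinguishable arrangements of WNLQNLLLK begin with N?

Fix N in the first position and arrange the remaining 8 letters.
Those 8 letters have L appearing 4 times, giving (8)!/(4!) = 1680.

1680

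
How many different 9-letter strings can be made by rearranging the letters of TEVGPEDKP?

90720

TEVGPEDKP has 9 letters with E appearing twice and P appearing twice.
Dividing 9! = 362880 by 2!·2! = 4 for the repeated letters gives 90720.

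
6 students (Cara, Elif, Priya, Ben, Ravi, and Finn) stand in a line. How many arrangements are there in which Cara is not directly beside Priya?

There are 6! = 720 arrangements in all. If Cara and Priya are adjacent, merging them into one block gives 2·(5)! = 240 arrangements.
So 720 − 240 = 480 arrangements keep them apart.

480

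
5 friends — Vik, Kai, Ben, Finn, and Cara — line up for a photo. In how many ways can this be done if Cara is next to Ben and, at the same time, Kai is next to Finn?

Treat {Cara,Ben} as one block (2 orders) and {Kai,Finn} as another (2 orders).
That leaves 3 units to arrange: 2 × 2 × 3! = 4 × 6 = 24.

24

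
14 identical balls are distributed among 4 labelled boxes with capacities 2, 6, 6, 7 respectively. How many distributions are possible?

By stars and bars, unrestricted non-negative solutions to x_1+…+x_4 = 14 number C(14+3,3) = 680.
Subtract solutions that violate a single cap (substitute x_i' = x_i − (cap_i+1)): x_1 ≥ 3 gives C(14,3) = 364; x_2 ≥ 7 gives C(10,3) = 120; x_3 ≥ 7 gives C(10,3) = 120; x_4 ≥ 8 gives C(9,3) = 84. Together 688.
Add back pairs where two caps are both exceeded: 35 + 35 + 20 + 1 + 0 + 0 = 91.
By inclusion–exclusion the count is 680 − 688 + 91 = 83.

83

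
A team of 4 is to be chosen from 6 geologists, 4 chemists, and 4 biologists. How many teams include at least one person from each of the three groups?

With no constraint there are C(14,4) = 1001 possible selections.
Selections missing a whole group: no geologists → C(8,4) = 70; no chemists → C(10,4) = 210; no biologists → C(10,4) = 210.
Add back selections omitting two groups (i.e. drawn from a single group): C(6,4) + C(4,4) + C(4,4) = 17.
By inclusion–exclusion: 1001 − 490 + 17 = 528.

528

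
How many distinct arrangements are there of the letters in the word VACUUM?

VACUUM has 6 letters with U appearing twice.
So there are 6! / (2!) = 360 distinguishable arrangements.

360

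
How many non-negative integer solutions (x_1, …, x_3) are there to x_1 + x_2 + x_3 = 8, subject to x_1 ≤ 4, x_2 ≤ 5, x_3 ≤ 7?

28

Ignoring the caps, the number of non-negative solutions to x_1+…+x_3 = 8 is C(10,2) = 45.
Subtract solutions that violate a single cap (substitute x_i' = x_i − (cap_i+1)): x_1 ≥ 5 gives C(5,2) = 10; x_2 ≥ 6 gives C(4,2) = 6; x_3 ≥ 8 gives C(2,2) = 1. Together 17.
No two caps can be exceeded simultaneously, so the pair terms are all 0.
By inclusion–exclusion the count is 45 − 17 + 0 = 28.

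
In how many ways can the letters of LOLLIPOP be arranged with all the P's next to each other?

Treat the 2 copies of P as a single block. The multiset to arrange is then {PP, I, L, L, L, O, O}, 7 items in all.
That gives (7)!/(3!·2!) = 420 arrangements.

420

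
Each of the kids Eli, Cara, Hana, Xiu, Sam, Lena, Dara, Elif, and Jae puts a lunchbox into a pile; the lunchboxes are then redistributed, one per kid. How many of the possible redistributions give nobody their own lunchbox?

Let Aᵢ be the assignments in which kid i gets their own lunchbox. We want the size of the complement of A₁∪…∪A_9.
By inclusion–exclusion this is Σ_{j=0}^{9} (−1)^j C(9,j)·(9−j)!.
Computing: 362880 − 362880 + 181440 − 60480 + 15120 − 3024 + 504 − 72 + 9 − 1 = 133496.

133496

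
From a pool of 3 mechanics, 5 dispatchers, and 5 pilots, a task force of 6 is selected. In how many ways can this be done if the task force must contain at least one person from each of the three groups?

With no constraint there are C(13,6) = 1716 possible selections.
Subtract selections that omit an entire group: no mechanics → C(10,6) = 210; no dispatchers → C(8,6) = 28; no pilots → C(8,6) = 28.
Add back selections omitting two groups (i.e. drawn from a single group): C(3,6) + C(5,6) + C(5,6) = 0.
By inclusion–exclusion: 1716 − 266 + 0 = 1450.

1450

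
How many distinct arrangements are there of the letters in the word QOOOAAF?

QOOOAAF has 7 letters with A appearing twice and O appearing 3 times.
The number of distinct arrangements is 7!/(3!·2!) = 5040/12 = 420.

420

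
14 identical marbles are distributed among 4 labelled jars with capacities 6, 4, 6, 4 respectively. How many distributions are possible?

By stars and bars, unrestricted non-negative solutions to x_1+…+x_4 = 14 number C(14+3,3) = 680.
Subtract solutions that violate a single cap (substitute x_i' = x_i − (cap_i+1)): x_1 ≥ 7 gives C(10,3) = 120; x_2 ≥ 5 gives C(12,3) = 220; x_3 ≥ 7 gives C(10,3) = 120; x_4 ≥ 5 gives C(12,3) = 220. Together 680.
Add back pairs where two caps are both exceeded: 10 + 1 + 10 + 10 + 35 + 10 = 76.
By inclusion–exclusion the count is 680 − 680 + 76 = 76.

76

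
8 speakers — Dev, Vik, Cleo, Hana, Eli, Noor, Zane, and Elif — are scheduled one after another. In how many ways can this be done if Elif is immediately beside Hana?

Place the 6 others and the Elif-Hana pair as 7 objects in a line; the pair has 2 internal arrangements.
So the count is 2·(7)! = 10080.

10080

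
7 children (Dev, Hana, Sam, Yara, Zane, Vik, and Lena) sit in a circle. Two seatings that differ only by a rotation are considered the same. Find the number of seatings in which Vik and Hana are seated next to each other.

240

Treat {Vik, Hana} as one unit (2 internal orders) and seat the resulting 6 units around the table: (5)! circular arrangements.
So 2 × (5)! = 2 × 120 = 240.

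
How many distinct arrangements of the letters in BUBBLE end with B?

Fix B in the last position and arrange the remaining 5 letters.
Those 5 letters have B appearing twice, giving (5)!/(2!) = 60.

60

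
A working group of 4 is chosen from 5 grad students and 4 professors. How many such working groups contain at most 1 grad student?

Split by how many grad students are chosen (0 through 1).
Sum: C(5,0)·C(4,4) + C(5,1)·C(4,3) = 1 + 20 = 21.

21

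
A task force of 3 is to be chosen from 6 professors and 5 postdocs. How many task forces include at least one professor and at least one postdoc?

135

Unrestricted: C(11,3) = 165 ways to pick any 3 of the 11.
Selections missing a whole group: no professors → C(5,3) = 10; no postdocs → C(6,3) = 20.
Both groups omitted at once is impossible, so 165 − 30 = 135.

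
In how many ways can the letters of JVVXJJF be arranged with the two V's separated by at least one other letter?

Total arrangements of JVVXJJF: 7!/(3!·2!) = 420.
If the two V's are adjacent, glue them into one block, leaving 6 items to arrange: (6)!/(3!) = 120 ways.
Hence 420 − 120 = 300.

300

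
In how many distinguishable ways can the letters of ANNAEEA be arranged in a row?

210

The 7 letters of ANNAEEA have repeats: A appearing 3 times, E appearing twice, and N appearing twice.
So there are 7! / (3!·2!·2!) = 210 distinguishable arrangements.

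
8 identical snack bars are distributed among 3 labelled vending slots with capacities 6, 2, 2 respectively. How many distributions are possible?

By stars and bars, unrestricted non-negative solutions to x_1+…+x_3 = 8 number C(8+2,2) = 45.
Subtract solutions that violate a single cap (substitute x_i' = x_i − (cap_i+1)): x_1 ≥ 7 gives C(3,2) = 3; x_2 ≥ 3 gives C(7,2) = 21; x_3 ≥ 3 gives C(7,2) = 21. Together 45.
Add back pairs where two caps are both exceeded: 0 + 0 + 6 = 6.
By inclusion–exclusion the count is 45 − 45 + 6 = 6.

6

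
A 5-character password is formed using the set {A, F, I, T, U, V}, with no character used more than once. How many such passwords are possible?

Choose and order 5 of the 6 symbols: the first character has 6 options, the next 5, and so on down to 2.
That product is 6 × 5 × 4 × 3 × 2 = 720.

720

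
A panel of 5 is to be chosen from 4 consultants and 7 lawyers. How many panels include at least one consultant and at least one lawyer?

441

Total 5-person selections from all 11: C(11,5) = 462.
Selections missing a whole group: no consultants → C(7,5) = 21; no lawyers → C(4,5) = 0.
Both groups omitted at once is impossible, so 462 − 21 = 441.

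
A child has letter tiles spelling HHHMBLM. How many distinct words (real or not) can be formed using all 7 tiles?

HHHMBLM has 7 letters with H appearing 3 times and M appearing twice.
So there are 7! / (3!·2!) = 420 distinguishable arrangements.

420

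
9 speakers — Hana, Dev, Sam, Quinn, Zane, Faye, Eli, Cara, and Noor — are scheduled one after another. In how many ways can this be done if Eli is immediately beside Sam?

Treat {Eli, Sam} as a single unit. There are 8 units to order, and the pair itself can be ordered 2 ways.
That gives 2 × 8! = 2 × 40320 = 80640.

80640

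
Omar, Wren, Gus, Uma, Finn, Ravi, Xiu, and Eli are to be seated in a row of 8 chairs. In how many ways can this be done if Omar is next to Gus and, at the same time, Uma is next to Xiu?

2880

Treat {Omar,Gus} as one block (2 orders) and {Uma,Xiu} as another (2 orders).
That leaves 6 units to arrange: 2 × 2 × 6! = 4 × 720 = 2880.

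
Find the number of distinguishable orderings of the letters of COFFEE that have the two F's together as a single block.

60

Treat the 2 copies of F as a single block. The multiset to arrange is then {FF, C, E, E, O}, 5 items in all.
That gives (5)!/(2!) = 60 arrangements.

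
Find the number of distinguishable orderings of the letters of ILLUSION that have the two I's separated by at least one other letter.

7560

There are 8!/(2!·2!) = 10080 arrangements of ILLUSION in total.
If the two I's are adjacent, glue them into one block, leaving 7 items to arrange: (7)!/(2!) = 2520 ways.
Hence 10080 − 2520 = 7560.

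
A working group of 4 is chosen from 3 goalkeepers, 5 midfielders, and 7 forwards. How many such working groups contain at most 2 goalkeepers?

Split by how many goalkeepers are chosen (0 through 2).
Sum: C(3,0)·C(12,4) + C(3,1)·C(12,3) + C(3,2)·C(12,2) = 495 + 660 + 198 = 1353.

1353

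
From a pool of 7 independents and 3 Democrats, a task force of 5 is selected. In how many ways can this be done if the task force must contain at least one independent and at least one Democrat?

Total 5-person selections from all 10: C(10,5) = 252.
Selections missing a whole group: no independents → C(3,5) = 0; no Democrats → C(7,5) = 21.
Both groups omitted at once is impossible, so 252 − 21 = 231.

231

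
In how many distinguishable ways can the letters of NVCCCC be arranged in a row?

Letter multiplicities in NVCCCC: C×4, N×1, V×1.
So there are 6! / (4!) = 30 distinguishable arrangements.

30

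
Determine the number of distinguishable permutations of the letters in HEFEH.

30

HEFEH has 5 letters with E appearing twice and H appearing twice.
Dividing 5! = 120 by 2!·2! = 4 for the repeated letters gives 30.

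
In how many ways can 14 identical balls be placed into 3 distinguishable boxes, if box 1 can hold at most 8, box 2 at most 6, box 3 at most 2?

6

Without the upper bounds there are C(16,2) = 120 ways to split 14 among 3 boxes.
Subtract solutions that violate a single cap (substitute x_i' = x_i − (cap_i+1)): x_1 ≥ 9 gives C(7,2) = 21; x_2 ≥ 7 gives C(9,2) = 36; x_3 ≥ 3 gives C(13,2) = 78. Together 135.
Add back pairs where two caps are both exceeded: 0 + 6 + 15 = 21.
By inclusion–exclusion the count is 120 − 135 + 21 = 6.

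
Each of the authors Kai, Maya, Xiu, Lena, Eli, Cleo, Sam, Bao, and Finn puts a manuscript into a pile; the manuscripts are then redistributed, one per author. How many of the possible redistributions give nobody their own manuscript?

Let Aᵢ be the assignments in which author i gets their own manuscript. We want the size of the complement of A₁∪…∪A_9.
By inclusion–exclusion this is Σ_{j=0}^{9} (−1)^j C(9,j)·(9−j)!.
Computing: 362880 − 362880 + 181440 − 60480 + 15120 − 3024 + 504 − 72 + 9 − 1 = 133496.

133496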